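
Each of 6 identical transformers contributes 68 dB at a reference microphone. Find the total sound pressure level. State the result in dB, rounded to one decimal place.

N identical incoherent sources raise the level by 10·log₁₀ N.
L_total = 68 + 10·log₁₀(6) = 68 + 7.782 = 75.78 dB.

75.8 dB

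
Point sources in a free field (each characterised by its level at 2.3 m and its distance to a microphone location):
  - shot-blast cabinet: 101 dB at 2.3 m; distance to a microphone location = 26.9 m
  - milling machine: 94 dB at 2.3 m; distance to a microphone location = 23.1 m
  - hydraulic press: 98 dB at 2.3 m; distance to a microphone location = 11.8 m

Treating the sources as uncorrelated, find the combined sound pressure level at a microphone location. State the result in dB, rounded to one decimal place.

Propagate each source to the receiver with L = L_ref − 20·log₁₀(r/r_ref), then add intensities.
shot-blast cabinet: 101 − 20·log₁₀(26.9/2.3) = 101 − 21.36 = 79.64 dB.
milling machine: 94 − 20·log₁₀(23.1/2.3) = 94 − 20.04 = 73.96 dB.
hydraulic press: 98 − 20·log₁₀(11.8/2.3) = 98 − 14.20 = 83.80 dB.
Σ 10^(L/10) = 3.566e+08 → L_total = 10·log₁₀(3.566e+08) = 85.52 dB.

85.5 dB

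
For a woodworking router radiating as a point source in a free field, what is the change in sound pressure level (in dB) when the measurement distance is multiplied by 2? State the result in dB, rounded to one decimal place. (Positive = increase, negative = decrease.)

A point source loses 6 dB per doubling of distance; generally ΔL = −20·log₁₀(r₂/r₁).
ΔL = −20·log₁₀(2) = -6.02 dB.

-6.0 dB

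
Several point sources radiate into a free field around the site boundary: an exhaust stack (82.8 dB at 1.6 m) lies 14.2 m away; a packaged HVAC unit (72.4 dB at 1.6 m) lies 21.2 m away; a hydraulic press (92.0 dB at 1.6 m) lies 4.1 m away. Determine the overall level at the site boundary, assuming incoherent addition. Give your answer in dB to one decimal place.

83.9 dB

First find each source's level at the receiver (point-source: −20·log₁₀(r/r_ref)), then combine on an intensity basis.
exhaust stack: 82.8 − 20·log₁₀(14.2/1.6) = 82.8 − 18.96 = 63.84 dB.
packaged HVAC unit: 72.4 − 20·log₁₀(21.2/1.6) = 72.4 − 22.44 = 49.96 dB.
hydraulic press: 92.0 − 20·log₁₀(4.1/1.6) = 92.0 − 8.17 = 83.83 dB.
Σ 10^(L/10) = 2.439e+08 → L_total = 10·log₁₀(2.439e+08) = 83.87 dB.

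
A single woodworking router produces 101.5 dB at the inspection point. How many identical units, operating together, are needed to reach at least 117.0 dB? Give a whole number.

N identical sources give L₁ + 10·log₁₀ N, so require 10·log₁₀ N ≥ 117.0 − 101.5 = 15.5 dB.
N ≥ 10^(15.5/10) = 35.481, so N = 36.

36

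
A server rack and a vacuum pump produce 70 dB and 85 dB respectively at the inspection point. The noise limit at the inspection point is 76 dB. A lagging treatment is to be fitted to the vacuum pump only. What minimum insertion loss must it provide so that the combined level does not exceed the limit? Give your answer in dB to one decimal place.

10.3 dB

Fixed contribution from the other source: Σ 10^(L/10) = 10^(70/10) = 1.000e+07 (70.00 dB).
The limit corresponds to 10^(76/10) = 3.981e+07; subtracting the fixed part leaves 2.981e+07 for the vacuum pump, i.e. 74.74 dB.
So the vacuum pump must be reduced from 85 to 74.74 dB: IL = 10.26 dB.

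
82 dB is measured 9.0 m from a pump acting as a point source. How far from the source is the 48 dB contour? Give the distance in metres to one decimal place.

For a point source L₁ − L₂ = 20·log₁₀(r₂/r₁), so r₂ = r₁·10^((L₁−L₂)/20).
r₂ = 9.0·10^((82−48)/20) = 9.0·10^(34.0/20) = 451.07 m.

451.1 m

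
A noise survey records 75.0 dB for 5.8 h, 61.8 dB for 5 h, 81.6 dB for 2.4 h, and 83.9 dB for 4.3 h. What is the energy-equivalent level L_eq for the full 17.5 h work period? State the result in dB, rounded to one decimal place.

Weight each interval's intensity by its duration and average over T = 17.5 h:
Σ tᵢ·10^(Lᵢ/10) = 5.8·10^(75.0/10) + 5·10^(61.8/10) + 2.4·10^(81.6/10) + 4.3·10^(83.9/10) = 1.593e+09.
L_eq = 10·log₁₀(1.593e+09/17.5) = 79.59 dB.

79.6 dB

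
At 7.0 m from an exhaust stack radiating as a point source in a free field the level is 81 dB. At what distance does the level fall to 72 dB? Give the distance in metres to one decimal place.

19.7 m

Point-source spreading drops the level by 20·log₁₀(r₂/r₁); inverting, r₂/r₁ = 10^(ΔL/20).
r₂ = 7.0·10^((81−72)/20) = 7.0·10^(9.0/20) = 19.73 m.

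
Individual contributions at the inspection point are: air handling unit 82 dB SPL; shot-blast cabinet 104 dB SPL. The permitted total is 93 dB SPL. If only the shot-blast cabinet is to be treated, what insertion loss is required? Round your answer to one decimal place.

11.4 dB

Fixed contribution from the other source: Σ 10^(L/10) = 10^(82/10) = 1.585e+08 (82.00 dB SPL).
The limit corresponds to 10^(93/10) = 1.995e+09; subtracting the fixed part leaves 1.837e+09 for the shot-blast cabinet, i.e. 92.64 dB SPL.
Required insertion loss = 104 − 92.64 = 11.36 dB.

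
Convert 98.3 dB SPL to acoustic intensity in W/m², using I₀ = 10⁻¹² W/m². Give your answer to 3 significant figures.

0.00676 W/m²

L = 10·log₁₀(I/I₀) ⇒ I = I₀·10^(L/10) = 10⁻¹² × 10^9.83.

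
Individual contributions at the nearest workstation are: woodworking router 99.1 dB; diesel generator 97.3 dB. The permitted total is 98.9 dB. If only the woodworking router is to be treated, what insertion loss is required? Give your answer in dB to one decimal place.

Everything except the woodworking router sums to 10^(97.3/10) = 5.370e+09 in linear terms, 97.30 dB.
To meet 98.9 dB overall, the treated woodworking router may contribute at most 10^(98.9/10) − 5.370e+09 = 2.392e+09, i.e. 93.79 dB.
Required insertion loss = 99.1 − 93.79 = 5.31 dB.

5.3 dB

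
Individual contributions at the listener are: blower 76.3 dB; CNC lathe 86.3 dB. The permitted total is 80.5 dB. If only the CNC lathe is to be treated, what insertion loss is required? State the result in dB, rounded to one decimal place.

7.9 dB

Everything except the CNC lathe sums to 10^(76.3/10) = 4.266e+07 in linear terms, 76.30 dB.
To meet 80.5 dB overall, the treated CNC lathe may contribute at most 10^(80.5/10) − 4.266e+07 = 6.954e+07, i.e. 78.42 dB.
Required insertion loss = 86.3 − 78.42 = 7.88 dB.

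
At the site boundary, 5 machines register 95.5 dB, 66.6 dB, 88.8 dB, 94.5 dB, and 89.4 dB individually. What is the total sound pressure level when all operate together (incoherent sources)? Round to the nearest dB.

99 dB

For uncorrelated sources the intensities add, so convert each level to linear form, sum, and take 10·log₁₀ of the total.
Σ 10^(L/10) = 10^(95.5/10) + 10^(66.6/10) + 10^(88.8/10) + 10^(94.5/10) + 10^(89.4/10) = 8.001e+09.
L_total = 10·log₁₀(8.001e+09) = 99.03 dB.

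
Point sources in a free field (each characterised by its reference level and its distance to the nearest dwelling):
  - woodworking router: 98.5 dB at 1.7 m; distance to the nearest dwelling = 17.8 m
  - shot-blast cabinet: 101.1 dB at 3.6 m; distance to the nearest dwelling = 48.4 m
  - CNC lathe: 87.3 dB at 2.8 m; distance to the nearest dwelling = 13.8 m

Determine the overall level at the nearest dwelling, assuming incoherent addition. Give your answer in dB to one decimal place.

82.0 dB

Propagate each source to the receiver with L = L_ref − 20·log₁₀(r/r_ref), then add intensities.
woodworking router: 98.5 − 20·log₁₀(17.8/1.7) = 98.5 − 20.40 = 78.10 dB.
shot-blast cabinet: 101.1 − 20·log₁₀(48.4/3.6) = 101.1 − 22.57 = 78.53 dB.
CNC lathe: 87.3 − 20·log₁₀(13.8/2.8) = 87.3 − 13.85 = 73.45 dB.
Σ 10^(L/10) = 1.580e+08 → L_total = 10·log₁₀(1.580e+08) = 81.99 dB.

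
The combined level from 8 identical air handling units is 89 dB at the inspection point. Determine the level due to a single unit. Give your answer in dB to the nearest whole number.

80 dB

For N identical incoherent sources L_total = L₁ + 10·log₁₀ N, so L₁ = 89 − 10·log₁₀(8) = 89 − 9.031.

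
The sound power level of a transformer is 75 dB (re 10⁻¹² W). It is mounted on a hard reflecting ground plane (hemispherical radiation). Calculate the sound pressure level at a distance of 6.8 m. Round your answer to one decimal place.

Free-field hemispherical radiation: L_p = L_w − 10·log₁₀(2π·r²), r = 6.8 m.
2π·r² = 290.5 m², 10·log₁₀ of that is 24.632 dB.
L_p = 75 − 24.632 = 50.37 dB.

50.4 dB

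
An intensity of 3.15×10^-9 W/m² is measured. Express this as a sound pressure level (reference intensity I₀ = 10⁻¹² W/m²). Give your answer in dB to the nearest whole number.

35 dB

I/I₀ = 3.15×10^-9/10⁻¹² = 3.15×10^3, and L = 10·log₁₀(I/I₀).
L = 10·(0.4983 + 3) = 34.98 dB.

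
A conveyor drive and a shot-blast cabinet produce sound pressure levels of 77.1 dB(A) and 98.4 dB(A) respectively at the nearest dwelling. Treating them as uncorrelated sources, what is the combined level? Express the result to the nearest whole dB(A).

98 dB(A)

Incoherent sources combine by intensity addition: L_total = 10·log₁₀(Σ 10^(L_i/10)).
Σ 10^(L/10) = 10^(77.1/10) + 10^(98.4/10) = 6.970e+09.
L_total = 10·log₁₀(6.970e+09) = 98.43 dB(A).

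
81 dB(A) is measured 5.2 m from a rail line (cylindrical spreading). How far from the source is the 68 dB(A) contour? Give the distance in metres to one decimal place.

103.8 m

The 13.0 dB drop corresponds to a distance ratio of 10^(13.0/10) for a line source.
r₂ = 5.2·10^((81−68)/10) = 5.2·10^(13.0/10) = 103.75 m.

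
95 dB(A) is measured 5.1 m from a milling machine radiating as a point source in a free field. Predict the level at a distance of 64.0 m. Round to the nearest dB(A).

73 dB(A)

For a point source, L₂ = L₁ − 20·log₁₀(r₂/r₁).
L₂ = 95 − 20·log₁₀(64.0/5.1) = 95 − 21.972 = 73.03 dB(A).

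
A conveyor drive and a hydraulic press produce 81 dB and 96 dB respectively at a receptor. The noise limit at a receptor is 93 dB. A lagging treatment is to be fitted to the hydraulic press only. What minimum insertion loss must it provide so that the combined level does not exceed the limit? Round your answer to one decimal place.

3.3 dB

Everything except the hydraulic press sums to 10^(81/10) = 1.259e+08 in linear terms, 81.00 dB.
The limit corresponds to 10^(93/10) = 1.995e+09; subtracting the fixed part leaves 1.869e+09 for the hydraulic press, i.e. 92.72 dB.
Required insertion loss = 96 − 92.72 = 3.28 dB.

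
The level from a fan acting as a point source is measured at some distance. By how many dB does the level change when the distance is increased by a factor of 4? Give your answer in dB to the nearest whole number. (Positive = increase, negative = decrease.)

With spherical spreading the level changes by −20·log₁₀(r₂/r₁).
ΔL = −20·log₁₀(4) = -12.04 dB.

-12 dB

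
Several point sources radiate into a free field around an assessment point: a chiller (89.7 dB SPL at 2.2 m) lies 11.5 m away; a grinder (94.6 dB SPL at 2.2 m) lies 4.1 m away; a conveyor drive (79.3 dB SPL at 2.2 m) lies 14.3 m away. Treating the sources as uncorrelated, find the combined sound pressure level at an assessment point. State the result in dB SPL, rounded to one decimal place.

Apply inverse-square spreading to bring every level to the receiver, then sum 10^(L/10).
chiller: 89.7 − 20·log₁₀(11.5/2.2) = 89.7 − 14.37 = 75.33 dB SPL.
grinder: 94.6 − 20·log₁₀(4.1/2.2) = 94.6 − 5.41 = 89.19 dB SPL.
conveyor drive: 79.3 − 20·log₁₀(14.3/2.2) = 79.3 − 16.26 = 63.04 dB SPL.
Σ 10^(L/10) = 8.666e+08 → L_total = 10·log₁₀(8.666e+08) = 89.38 dB SPL.

89.4 dB SPL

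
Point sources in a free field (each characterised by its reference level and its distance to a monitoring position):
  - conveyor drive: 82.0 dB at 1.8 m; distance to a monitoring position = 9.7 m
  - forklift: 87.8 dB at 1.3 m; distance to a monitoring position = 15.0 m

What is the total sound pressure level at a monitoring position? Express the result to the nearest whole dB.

Propagate each source to the receiver with L = L_ref − 20·log₁₀(r/r_ref), then add intensities.
conveyor drive: 82.0 − 20·log₁₀(9.7/1.8) = 82.0 − 14.63 = 67.37 dB.
forklift: 87.8 − 20·log₁₀(15.0/1.3) = 87.8 − 21.24 = 66.56 dB.
Σ 10^(L/10) = 9.983e+06 → L_total = 10·log₁₀(9.983e+06) = 69.99 dB.

70 dB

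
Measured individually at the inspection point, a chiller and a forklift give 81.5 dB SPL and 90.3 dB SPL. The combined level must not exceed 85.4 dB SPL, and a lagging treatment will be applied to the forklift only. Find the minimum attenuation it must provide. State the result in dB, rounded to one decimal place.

Fixed contribution from the other source: Σ 10^(L/10) = 10^(81.5/10) = 1.413e+08 (81.50 dB SPL).
To meet 85.4 dB SPL overall, the treated forklift may contribute at most 10^(85.4/10) − 1.413e+08 = 2.055e+08, i.e. 83.13 dB SPL.
So the forklift must be reduced from 90.3 to 83.13 dB SPL: IL = 7.17 dB.

7.2 dB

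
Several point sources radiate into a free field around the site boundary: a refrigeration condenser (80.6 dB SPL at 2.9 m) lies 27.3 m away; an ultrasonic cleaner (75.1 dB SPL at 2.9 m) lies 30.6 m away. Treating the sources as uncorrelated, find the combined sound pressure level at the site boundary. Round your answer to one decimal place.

Propagate each source to the receiver with L = L_ref − 20·log₁₀(r/r_ref), then add intensities.
refrigeration condenser: 80.6 − 20·log₁₀(27.3/2.9) = 80.6 − 19.48 = 61.12 dB SPL.
ultrasonic cleaner: 75.1 − 20·log₁₀(30.6/2.9) = 75.1 − 20.47 = 54.63 dB SPL.
Σ 10^(L/10) = 1.586e+06 → L_total = 10·log₁₀(1.586e+06) = 62.00 dB SPL.

62.0 dB SPL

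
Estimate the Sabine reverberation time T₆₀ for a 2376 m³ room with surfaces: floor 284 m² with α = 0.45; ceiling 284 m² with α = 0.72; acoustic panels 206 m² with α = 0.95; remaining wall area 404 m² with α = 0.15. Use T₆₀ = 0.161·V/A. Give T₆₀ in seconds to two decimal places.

A = Σ Sᵢαᵢ = 284·0.45 + 284·0.72 + 206·0.95 + 404·0.15 = 588.58 m².
T₆₀ = 0.161 × 2376 / 588.58 = 0.650 s.

0.65 s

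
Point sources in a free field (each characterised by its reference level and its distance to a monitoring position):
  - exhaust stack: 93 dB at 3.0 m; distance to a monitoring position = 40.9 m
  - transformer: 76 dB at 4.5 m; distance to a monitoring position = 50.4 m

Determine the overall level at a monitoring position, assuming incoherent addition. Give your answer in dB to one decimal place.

70.4 dB

Apply inverse-square spreading to bring every level to the receiver, then sum 10^(L/10).
exhaust stack: 93 − 20·log₁₀(40.9/3.0) = 93 − 22.69 = 70.31 dB.
transformer: 76 − 20·log₁₀(50.4/4.5) = 76 − 20.98 = 55.02 dB.
Σ 10^(L/10) = 1.105e+07 → L_total = 10·log₁₀(1.105e+07) = 70.43 dB.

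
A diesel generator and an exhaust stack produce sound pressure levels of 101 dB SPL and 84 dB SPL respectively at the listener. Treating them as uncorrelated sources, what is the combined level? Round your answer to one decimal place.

101.1 dB SPL

Incoherent sources combine by intensity addition: L_total = 10·log₁₀(Σ 10^(L_i/10)).
Σ 10^(L/10) = 10^(101/10) + 10^(84/10) = 1.284e+10.
L_total = 10·log₁₀(1.284e+10) = 101.09 dB SPL.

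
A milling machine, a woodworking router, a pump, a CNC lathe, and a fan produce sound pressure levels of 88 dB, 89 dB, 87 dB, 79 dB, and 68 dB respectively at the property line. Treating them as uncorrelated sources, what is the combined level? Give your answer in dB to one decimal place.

93.0 dB

Incoherent sources combine by intensity addition: L_total = 10·log₁₀(Σ 10^(L_i/10)).
Σ 10^(L/10) = 10^(88/10) + 10^(89/10) + 10^(87/10) + 10^(79/10) + 10^(68/10) = 2.012e+09.
L_total = 10·log₁₀(2.012e+09) = 93.04 dB.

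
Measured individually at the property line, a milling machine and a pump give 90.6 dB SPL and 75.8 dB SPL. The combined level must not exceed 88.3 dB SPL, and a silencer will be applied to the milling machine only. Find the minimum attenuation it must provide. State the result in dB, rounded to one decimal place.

The untreated sources together contribute 10^(75.8/10) = 3.802e+07, i.e. 75.80 dB SPL.
The limit corresponds to 10^(88.3/10) = 6.761e+08; subtracting the fixed part leaves 6.381e+08 for the milling machine, i.e. 88.05 dB SPL.
Required insertion loss = 90.6 − 88.05 = 2.55 dB.

2.6 dB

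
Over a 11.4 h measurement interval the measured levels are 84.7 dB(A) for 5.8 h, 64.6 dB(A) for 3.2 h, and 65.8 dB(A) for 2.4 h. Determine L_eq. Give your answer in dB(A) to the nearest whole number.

82 dB(A)

The energy average is taken in the linear domain: L_eq = 10·log₁₀[(Σ tᵢ·10^(Lᵢ/10))/T], T = 11.4 h.
Σ tᵢ·10^(Lᵢ/10) = 5.8·10^(84.7/10) + 3.2·10^(64.6/10) + 2.4·10^(65.8/10) = 1.730e+09.
L_eq = 10·log₁₀(1.730e+09/11.4) = 81.81 dB(A).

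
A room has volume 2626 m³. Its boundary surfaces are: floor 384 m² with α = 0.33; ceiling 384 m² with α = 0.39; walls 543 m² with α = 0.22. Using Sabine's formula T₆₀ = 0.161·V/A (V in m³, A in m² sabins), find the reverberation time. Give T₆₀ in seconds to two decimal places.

1.07 s

Summing Sᵢαᵢ: 384·0.33 + 384·0.39 + 543·0.22 = 395.94 m².
T₆₀ = 0.161·V/A = 0.161·2626/395.94 = 1.068 s.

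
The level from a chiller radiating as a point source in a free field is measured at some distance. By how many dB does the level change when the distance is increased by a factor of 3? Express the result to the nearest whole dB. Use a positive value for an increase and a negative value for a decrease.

-10 dB

A point source loses 6 dB per doubling of distance; generally ΔL = −20·log₁₀(r₂/r₁).
ΔL = −20·log₁₀(3) = -9.54 dB.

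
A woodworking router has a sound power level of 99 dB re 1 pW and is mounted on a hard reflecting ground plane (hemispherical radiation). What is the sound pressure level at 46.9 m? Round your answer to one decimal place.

57.6 dB

Free-field hemispherical radiation: L_p = L_w − 10·log₁₀(2π·r²), r = 46.9 m.
2π·r² = 1.382e+04 m², 10·log₁₀ of that is 41.405 dB.
L_p = 99 − 41.405 = 57.59 dB.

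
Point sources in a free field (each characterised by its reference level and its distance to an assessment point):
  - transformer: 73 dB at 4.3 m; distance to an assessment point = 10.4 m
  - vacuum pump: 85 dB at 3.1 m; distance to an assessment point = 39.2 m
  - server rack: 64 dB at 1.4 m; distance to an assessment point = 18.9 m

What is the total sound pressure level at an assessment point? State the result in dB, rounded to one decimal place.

First find each source's level at the receiver (point-source: −20·log₁₀(r/r_ref)), then combine on an intensity basis.
transformer: 73 − 20·log₁₀(10.4/4.3) = 73 − 7.67 = 65.33 dB.
vacuum pump: 85 − 20·log₁₀(39.2/3.1) = 85 − 22.04 = 62.96 dB.
server rack: 64 − 20·log₁₀(18.9/1.4) = 64 − 22.61 = 41.39 dB.
Σ 10^(L/10) = 5.402e+06 → L_total = 10·log₁₀(5.402e+06) = 67.33 dB.

67.3 dB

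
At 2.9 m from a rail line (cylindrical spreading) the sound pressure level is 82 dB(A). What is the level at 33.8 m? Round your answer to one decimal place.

Cylindrical spreading from a line source gives a 10·log₁₀(r₂/r₁) drop.
L₂ = 82 − 10·log₁₀(33.8/2.9) = 82 − 10.665 = 71.33 dB(A).

71.3 dB(A)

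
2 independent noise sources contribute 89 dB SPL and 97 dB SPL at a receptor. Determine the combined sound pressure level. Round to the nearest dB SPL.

For uncorrelated sources the intensities add, so convert each level to linear form, sum, and take 10·log₁₀ of the total.
Σ 10^(L/10) = 10^(89/10) + 10^(97/10) = 5.806e+09.
L_total = 10·log₁₀(5.806e+09) = 97.64 dB SPL.

98 dB SPL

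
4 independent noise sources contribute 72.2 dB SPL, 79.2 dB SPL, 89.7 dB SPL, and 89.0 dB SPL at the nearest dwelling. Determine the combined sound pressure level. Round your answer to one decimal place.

92.6 dB SPL

Incoherent sources combine by intensity addition: L_total = 10·log₁₀(Σ 10^(L_i/10)).
Σ 10^(L/10) = 10^(72.2/10) + 10^(79.2/10) + 10^(89.7/10) + 10^(89.0/10) = 1.827e+09.
L_total = 10·log₁₀(1.827e+09) = 92.62 dB SPL.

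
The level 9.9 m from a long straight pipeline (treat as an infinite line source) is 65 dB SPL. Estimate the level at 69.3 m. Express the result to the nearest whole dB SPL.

57 dB SPL

For a line source, L₂ = L₁ − 10·log₁₀(r₂/r₁).
L₂ = 65 − 10·log₁₀(69.3/9.9) = 65 − 8.451 = 56.55 dB SPL.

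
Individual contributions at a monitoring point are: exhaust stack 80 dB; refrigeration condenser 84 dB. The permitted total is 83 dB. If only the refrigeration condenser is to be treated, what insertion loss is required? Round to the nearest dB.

The untreated sources together contribute 10^(80/10) = 1.000e+08, i.e. 80.00 dB.
The limit corresponds to 10^(83/10) = 1.995e+08; subtracting the fixed part leaves 9.953e+07 for the refrigeration condenser, i.e. 79.98 dB.
Required insertion loss = 84 − 79.98 = 4.02 dB.

4 dB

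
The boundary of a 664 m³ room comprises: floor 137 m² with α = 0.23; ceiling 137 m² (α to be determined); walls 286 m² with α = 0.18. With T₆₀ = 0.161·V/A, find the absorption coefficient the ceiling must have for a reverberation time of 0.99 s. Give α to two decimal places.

From T₆₀ = 0.161·V/A, the target T₆₀ = 0.99 s needs A = 0.161·664/0.99 = 107.98 m².
Absorption from the other surfaces = 137·0.23 + 286·0.18 = 82.99 m², so the ceiling must supply 24.99 m² over 137 m².
α = 24.99/137 = 0.182.

0.18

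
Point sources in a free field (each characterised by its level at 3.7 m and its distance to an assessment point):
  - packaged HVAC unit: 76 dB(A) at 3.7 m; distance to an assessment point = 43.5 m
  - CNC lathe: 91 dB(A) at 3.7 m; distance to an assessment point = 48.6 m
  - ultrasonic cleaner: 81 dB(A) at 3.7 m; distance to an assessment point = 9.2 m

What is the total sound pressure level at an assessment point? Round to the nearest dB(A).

Apply inverse-square spreading to bring every level to the receiver, then sum 10^(L/10).
packaged HVAC unit: 76 − 20·log₁₀(43.5/3.7) = 76 − 21.41 = 54.59 dB(A).
CNC lathe: 91 − 20·log₁₀(48.6/3.7) = 91 − 22.37 = 68.63 dB(A).
ultrasonic cleaner: 81 − 20·log₁₀(9.2/3.7) = 81 − 7.91 = 73.09 dB(A).
Σ 10^(L/10) = 2.795e+07 → L_total = 10·log₁₀(2.795e+07) = 74.46 dB(A).

74 dB(A)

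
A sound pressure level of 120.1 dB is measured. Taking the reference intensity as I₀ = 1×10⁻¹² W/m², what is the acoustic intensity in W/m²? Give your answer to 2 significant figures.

1.0 W/m²

I/I₀ = 10^(120.1/10) = 1.023e+12, so I = 1.023e+12 × 10⁻¹² W/m².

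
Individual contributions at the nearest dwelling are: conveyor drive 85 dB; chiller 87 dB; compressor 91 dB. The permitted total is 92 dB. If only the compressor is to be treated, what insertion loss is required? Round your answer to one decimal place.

Fixed contribution from the other sources: Σ 10^(L/10) = 10^(85/10) + 10^(87/10) = 8.174e+08 (89.12 dB).
The limit corresponds to 10^(92/10) = 1.585e+09; subtracting the fixed part leaves 7.675e+08 for the compressor, i.e. 88.85 dB.
So the compressor must be reduced from 91 to 88.85 dB: IL = 2.15 dB.

2.1 dB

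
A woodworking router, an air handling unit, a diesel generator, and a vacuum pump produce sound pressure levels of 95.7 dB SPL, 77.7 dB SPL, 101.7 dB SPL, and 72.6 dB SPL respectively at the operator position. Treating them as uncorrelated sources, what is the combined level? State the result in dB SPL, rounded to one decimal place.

Incoherent sources combine by intensity addition: L_total = 10·log₁₀(Σ 10^(L_i/10)).
Σ 10^(L/10) = 10^(95.7/10) + 10^(77.7/10) + 10^(101.7/10) + 10^(72.6/10) = 1.858e+10.
L_total = 10·log₁₀(1.858e+10) = 102.69 dB SPL.

102.7 dB SPL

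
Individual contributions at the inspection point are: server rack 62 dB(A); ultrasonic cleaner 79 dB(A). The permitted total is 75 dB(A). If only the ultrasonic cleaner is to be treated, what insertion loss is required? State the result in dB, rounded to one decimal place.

Everything except the ultrasonic cleaner sums to 10^(62/10) = 1.585e+06 in linear terms, 62.00 dB(A).
To meet 75 dB(A) overall, the treated ultrasonic cleaner may contribute at most 10^(75/10) − 1.585e+06 = 3.004e+07, i.e. 74.78 dB(A).
So the ultrasonic cleaner must be reduced from 79 to 74.78 dB(A): IL = 4.22 dB.

4.2 dB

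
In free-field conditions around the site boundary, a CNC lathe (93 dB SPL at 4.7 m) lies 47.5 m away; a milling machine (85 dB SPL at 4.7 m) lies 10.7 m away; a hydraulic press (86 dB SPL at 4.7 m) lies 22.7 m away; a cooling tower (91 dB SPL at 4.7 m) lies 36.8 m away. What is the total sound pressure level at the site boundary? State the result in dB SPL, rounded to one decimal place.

80.7 dB SPL

Apply inverse-square spreading to bring every level to the receiver, then sum 10^(L/10).
CNC lathe: 93 − 20·log₁₀(47.5/4.7) = 93 − 20.09 = 72.91 dB SPL.
milling machine: 85 − 20·log₁₀(10.7/4.7) = 85 − 7.15 = 77.85 dB SPL.
hydraulic press: 86 − 20·log₁₀(22.7/4.7) = 86 − 13.68 = 72.32 dB SPL.
cooling tower: 91 − 20·log₁₀(36.8/4.7) = 91 − 17.87 = 73.13 dB SPL.
Σ 10^(L/10) = 1.182e+08 → L_total = 10·log₁₀(1.182e+08) = 80.72 dB SPL.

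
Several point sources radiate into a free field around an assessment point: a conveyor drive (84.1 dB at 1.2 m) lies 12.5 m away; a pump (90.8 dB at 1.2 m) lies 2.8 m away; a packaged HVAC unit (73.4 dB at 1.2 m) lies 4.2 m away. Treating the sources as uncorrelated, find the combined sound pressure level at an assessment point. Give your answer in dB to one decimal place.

83.5 dB

First find each source's level at the receiver (point-source: −20·log₁₀(r/r_ref)), then combine on an intensity basis.
conveyor drive: 84.1 − 20·log₁₀(12.5/1.2) = 84.1 − 20.35 = 63.75 dB.
pump: 90.8 − 20·log₁₀(2.8/1.2) = 90.8 − 7.36 = 83.44 dB.
packaged HVAC unit: 73.4 − 20·log₁₀(4.2/1.2) = 73.4 − 10.88 = 62.52 dB.
Σ 10^(L/10) = 2.250e+08 → L_total = 10·log₁₀(2.250e+08) = 83.52 dB.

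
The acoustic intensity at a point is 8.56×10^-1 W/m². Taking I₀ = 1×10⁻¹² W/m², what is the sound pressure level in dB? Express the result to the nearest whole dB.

I/I₀ = 8.56×10^-1/10⁻¹² = 8.56×10^11, and L = 10·log₁₀(I/I₀).
L = 10·(0.9325 + 11) = 119.32 dB.

119 dB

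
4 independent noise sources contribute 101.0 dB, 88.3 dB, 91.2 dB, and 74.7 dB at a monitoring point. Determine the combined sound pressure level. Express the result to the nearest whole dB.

102 dB

Incoherent sources combine by intensity addition: L_total = 10·log₁₀(Σ 10^(L_i/10)).
Σ 10^(L/10) = 10^(101.0/10) + 10^(88.3/10) + 10^(91.2/10) + 10^(74.7/10) = 1.461e+10.
L_total = 10·log₁₀(1.461e+10) = 101.65 dB.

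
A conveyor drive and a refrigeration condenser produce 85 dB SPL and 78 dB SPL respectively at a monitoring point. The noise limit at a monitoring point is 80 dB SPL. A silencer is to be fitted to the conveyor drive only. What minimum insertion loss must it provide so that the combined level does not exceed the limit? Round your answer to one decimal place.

9.3 dB

The untreated sources together contribute 10^(78/10) = 6.310e+07, i.e. 78.00 dB SPL.
The limit corresponds to 10^(80/10) = 1.000e+08; subtracting the fixed part leaves 3.690e+07 for the conveyor drive, i.e. 75.67 dB SPL.
So the conveyor drive must be reduced from 85 to 75.67 dB SPL: IL = 9.33 dB.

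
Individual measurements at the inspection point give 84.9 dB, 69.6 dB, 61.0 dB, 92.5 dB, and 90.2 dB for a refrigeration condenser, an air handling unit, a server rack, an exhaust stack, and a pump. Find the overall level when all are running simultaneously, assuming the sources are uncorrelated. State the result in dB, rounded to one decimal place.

95.0 dB

For uncorrelated sources the intensities add, so convert each level to linear form, sum, and take 10·log₁₀ of the total.
Σ 10^(L/10) = 10^(84.9/10) + 10^(69.6/10) + 10^(61.0/10) + 10^(92.5/10) + 10^(90.2/10) = 3.145e+09.
L_total = 10·log₁₀(3.145e+09) = 94.98 dB.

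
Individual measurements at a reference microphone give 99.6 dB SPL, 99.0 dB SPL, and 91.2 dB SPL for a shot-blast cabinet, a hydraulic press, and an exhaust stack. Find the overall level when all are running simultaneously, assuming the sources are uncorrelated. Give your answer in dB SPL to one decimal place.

102.6 dB SPL

Incoherent sources combine by intensity addition: L_total = 10·log₁₀(Σ 10^(L_i/10)).
Σ 10^(L/10) = 10^(99.6/10) + 10^(99.0/10) + 10^(91.2/10) = 1.838e+10.
L_total = 10·log₁₀(1.838e+10) = 102.64 dB SPL.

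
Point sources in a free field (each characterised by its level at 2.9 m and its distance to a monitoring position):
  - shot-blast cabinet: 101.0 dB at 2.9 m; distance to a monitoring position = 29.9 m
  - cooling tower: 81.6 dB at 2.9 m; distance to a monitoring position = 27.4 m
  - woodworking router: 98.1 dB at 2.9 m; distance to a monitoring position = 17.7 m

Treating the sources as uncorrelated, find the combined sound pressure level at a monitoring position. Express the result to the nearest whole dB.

First find each source's level at the receiver (point-source: −20·log₁₀(r/r_ref)), then combine on an intensity basis.
shot-blast cabinet: 101.0 − 20·log₁₀(29.9/2.9) = 101.0 − 20.27 = 80.73 dB.
cooling tower: 81.6 − 20·log₁₀(27.4/2.9) = 81.6 − 19.51 = 62.09 dB.
woodworking router: 98.1 − 20·log₁₀(17.7/2.9) = 98.1 − 15.71 = 82.39 dB.
Σ 10^(L/10) = 2.934e+08 → L_total = 10·log₁₀(2.934e+08) = 84.67 dB.

85 dB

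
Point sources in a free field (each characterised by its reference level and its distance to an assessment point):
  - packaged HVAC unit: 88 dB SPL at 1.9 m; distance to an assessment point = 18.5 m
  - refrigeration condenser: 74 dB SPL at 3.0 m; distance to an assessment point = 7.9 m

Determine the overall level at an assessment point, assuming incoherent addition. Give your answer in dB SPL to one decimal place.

70.1 dB SPL

First find each source's level at the receiver (point-source: −20·log₁₀(r/r_ref)), then combine on an intensity basis.
packaged HVAC unit: 88 − 20·log₁₀(18.5/1.9) = 88 − 19.77 = 68.23 dB SPL.
refrigeration condenser: 74 − 20·log₁₀(7.9/3.0) = 74 − 8.41 = 65.59 dB SPL.
Σ 10^(L/10) = 1.028e+07 → L_total = 10·log₁₀(1.028e+07) = 70.12 dB SPL.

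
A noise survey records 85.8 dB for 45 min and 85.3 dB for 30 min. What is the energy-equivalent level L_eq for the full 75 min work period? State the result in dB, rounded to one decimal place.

85.6 dB

L_eq = 10·log₁₀[(1/T)·Σ tᵢ·10^(Lᵢ/10)] with T = 75 min.
Σ tᵢ·10^(Lᵢ/10) = 45·10^(85.8/10) + 30·10^(85.3/10) = 2.727e+10.
L_eq = 10·log₁₀(2.727e+10/75) = 85.61 dB.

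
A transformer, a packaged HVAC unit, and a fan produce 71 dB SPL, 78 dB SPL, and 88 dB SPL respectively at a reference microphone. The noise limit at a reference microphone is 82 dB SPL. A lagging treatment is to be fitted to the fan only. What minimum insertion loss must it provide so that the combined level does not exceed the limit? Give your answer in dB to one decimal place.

The untreated sources together contribute 10^(71/10) + 10^(78/10) = 7.568e+07, i.e. 78.79 dB SPL.
To meet 82 dB SPL overall, the treated fan may contribute at most 10^(82/10) − 7.568e+07 = 8.280e+07, i.e. 79.18 dB SPL.
So the fan must be reduced from 88 to 79.18 dB SPL: IL = 8.82 dB.

8.8 dB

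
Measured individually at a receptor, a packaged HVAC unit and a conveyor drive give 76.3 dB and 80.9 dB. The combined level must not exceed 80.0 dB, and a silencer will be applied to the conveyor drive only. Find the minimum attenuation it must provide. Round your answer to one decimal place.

3.3 dB

Everything except the conveyor drive sums to 10^(76.3/10) = 4.266e+07 in linear terms, 76.30 dB.
The limit corresponds to 10^(80.0/10) = 1.000e+08; subtracting the fixed part leaves 5.734e+07 for the conveyor drive, i.e. 77.58 dB.
So the conveyor drive must be reduced from 80.9 to 77.58 dB: IL = 3.32 dB.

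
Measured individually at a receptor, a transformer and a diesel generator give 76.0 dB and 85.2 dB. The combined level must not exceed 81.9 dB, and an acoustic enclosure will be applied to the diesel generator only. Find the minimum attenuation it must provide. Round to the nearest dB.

5 dB

The untreated sources together contribute 10^(76.0/10) = 3.981e+07, i.e. 76.00 dB.
To meet 81.9 dB overall, the treated diesel generator may contribute at most 10^(81.9/10) − 3.981e+07 = 1.151e+08, i.e. 80.61 dB.
So the diesel generator must be reduced from 85.2 to 80.61 dB: IL = 4.59 dB.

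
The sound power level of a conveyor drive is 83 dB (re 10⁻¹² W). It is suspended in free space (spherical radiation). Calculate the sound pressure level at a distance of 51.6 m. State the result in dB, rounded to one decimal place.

L_p = L_w − 10·log₁₀(4π·r²) with r = 51.6 m.
4π·r² = 3.346e+04 m², 10·log₁₀ of that is 45.245 dB.
L_p = 83 − 45.245 = 37.75 dB.

37.8 dB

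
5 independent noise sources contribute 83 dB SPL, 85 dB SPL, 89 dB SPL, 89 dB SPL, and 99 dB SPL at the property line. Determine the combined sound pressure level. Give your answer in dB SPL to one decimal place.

For uncorrelated sources the intensities add, so convert each level to linear form, sum, and take 10·log₁₀ of the total.
Σ 10^(L/10) = 10^(83/10) + 10^(85/10) + 10^(89/10) + 10^(89/10) + 10^(99/10) = 1.005e+10.
L_total = 10·log₁₀(1.005e+10) = 100.02 dB SPL.

100.0 dB SPL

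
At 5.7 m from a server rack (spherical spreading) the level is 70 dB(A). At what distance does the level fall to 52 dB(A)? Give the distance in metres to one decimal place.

The 18.0 dB drop corresponds to a distance ratio of 10^(18.0/20) for a point source.
r₂ = 5.7·10^((70−52)/20) = 5.7·10^(18.0/20) = 45.28 m.

45.3 m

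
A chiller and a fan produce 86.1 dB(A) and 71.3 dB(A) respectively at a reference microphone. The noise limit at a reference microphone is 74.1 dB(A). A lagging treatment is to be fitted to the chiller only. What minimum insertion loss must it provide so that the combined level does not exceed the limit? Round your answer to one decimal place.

15.2 dB

The untreated sources together contribute 10^(71.3/10) = 1.349e+07, i.e. 71.30 dB(A).
To meet 74.1 dB(A) overall, the treated chiller may contribute at most 10^(74.1/10) − 1.349e+07 = 1.221e+07, i.e. 70.87 dB(A).
So the chiller must be reduced from 86.1 to 70.87 dB(A): IL = 15.23 dB.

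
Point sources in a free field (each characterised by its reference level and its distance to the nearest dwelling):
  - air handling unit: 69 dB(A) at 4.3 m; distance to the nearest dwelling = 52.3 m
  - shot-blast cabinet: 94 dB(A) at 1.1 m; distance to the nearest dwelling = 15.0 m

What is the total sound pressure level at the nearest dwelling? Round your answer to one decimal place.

71.3 dB(A)

First find each source's level at the receiver (point-source: −20·log₁₀(r/r_ref)), then combine on an intensity basis.
air handling unit: 69 − 20·log₁₀(52.3/4.3) = 69 − 21.70 = 47.30 dB(A).
shot-blast cabinet: 94 − 20·log₁₀(15.0/1.1) = 94 − 22.69 = 71.31 dB(A).
Σ 10^(L/10) = 1.356e+07 → L_total = 10·log₁₀(1.356e+07) = 71.32 dB(A).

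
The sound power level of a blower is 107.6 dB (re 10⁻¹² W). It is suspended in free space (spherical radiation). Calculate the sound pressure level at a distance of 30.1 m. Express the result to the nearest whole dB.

L_p = L_w − 10·log₁₀(4π·r²) with r = 30.1 m.
4π·r² = 1.139e+04 m², 10·log₁₀ of that is 40.563 dB.
L_p = 107.6 − 40.563 = 67.04 dB.

67 dB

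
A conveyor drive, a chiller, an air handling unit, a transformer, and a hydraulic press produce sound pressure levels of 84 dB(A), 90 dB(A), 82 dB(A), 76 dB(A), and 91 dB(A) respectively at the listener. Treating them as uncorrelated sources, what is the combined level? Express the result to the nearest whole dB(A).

For uncorrelated sources the intensities add, so convert each level to linear form, sum, and take 10·log₁₀ of the total.
Σ 10^(L/10) = 10^(84/10) + 10^(90/10) + 10^(82/10) + 10^(76/10) + 10^(91/10) = 2.708e+09.
L_total = 10·log₁₀(2.708e+09) = 94.33 dB(A).

94 dB(A)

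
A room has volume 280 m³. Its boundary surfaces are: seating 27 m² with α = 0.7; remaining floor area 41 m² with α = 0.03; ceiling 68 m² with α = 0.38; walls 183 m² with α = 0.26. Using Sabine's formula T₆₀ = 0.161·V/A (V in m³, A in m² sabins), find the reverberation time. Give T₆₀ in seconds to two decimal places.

Summing Sᵢαᵢ: 27·0.7 + 41·0.03 + 68·0.38 + 183·0.26 = 93.55 m².
T₆₀ = 0.161·V/A = 0.161·280/93.55 = 0.482 s.

0.48 s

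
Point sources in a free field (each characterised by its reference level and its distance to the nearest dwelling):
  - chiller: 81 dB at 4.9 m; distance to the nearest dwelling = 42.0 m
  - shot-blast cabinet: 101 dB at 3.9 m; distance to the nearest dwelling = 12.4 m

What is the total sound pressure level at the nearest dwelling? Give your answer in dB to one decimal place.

Apply inverse-square spreading to bring every level to the receiver, then sum 10^(L/10).
chiller: 81 − 20·log₁₀(42.0/4.9) = 81 − 18.66 = 62.34 dB.
shot-blast cabinet: 101 − 20·log₁₀(12.4/3.9) = 101 − 10.05 = 90.95 dB.
Σ 10^(L/10) = 1.247e+09 → L_total = 10·log₁₀(1.247e+09) = 90.96 dB.

91.0 dB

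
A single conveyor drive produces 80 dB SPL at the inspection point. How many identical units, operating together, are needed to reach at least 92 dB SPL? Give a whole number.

Need L₁ + 10·log₁₀ N ≥ 92, i.e. log₁₀ N ≥ 1.20.
N ≥ 10^(12.0/10) = 15.849, so N = 16.

16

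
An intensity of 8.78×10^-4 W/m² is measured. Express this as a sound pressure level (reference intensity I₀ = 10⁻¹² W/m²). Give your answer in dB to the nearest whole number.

I/I₀ = 8.78×10^-4/10⁻¹² = 8.78×10^8, and L = 10·log₁₀(I/I₀).
L = 10·(0.9435 + 8) = 89.43 dB.

89 dB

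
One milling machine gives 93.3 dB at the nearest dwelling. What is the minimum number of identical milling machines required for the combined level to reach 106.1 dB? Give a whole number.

The shortfall is 106.1 − 93.3 = 12.8 dB, and N units add 10·log₁₀ N, so need 10·log₁₀ N ≥ 12.8.
N ≥ 10^(12.8/10) = 19.055, so N = 20.

20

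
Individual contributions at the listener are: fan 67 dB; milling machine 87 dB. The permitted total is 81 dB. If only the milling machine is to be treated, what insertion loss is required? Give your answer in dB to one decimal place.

6.2 dB

Everything except the milling machine sums to 10^(67/10) = 5.012e+06 in linear terms, 67.00 dB.
To meet 81 dB overall, the treated milling machine may contribute at most 10^(81/10) − 5.012e+06 = 1.209e+08, i.e. 80.82 dB.
So the milling machine must be reduced from 87 to 80.82 dB: IL = 6.18 dB.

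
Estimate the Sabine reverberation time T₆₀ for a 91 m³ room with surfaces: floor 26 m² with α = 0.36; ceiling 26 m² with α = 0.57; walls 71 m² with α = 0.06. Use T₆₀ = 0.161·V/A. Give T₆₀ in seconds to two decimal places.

0.52 s

Total absorption A = 26·0.36 + 26·0.57 + 71·0.06 = 28.44 m² sabins.
T₆₀ = 0.161·V/A = 0.161·91/28.44 = 0.515 s.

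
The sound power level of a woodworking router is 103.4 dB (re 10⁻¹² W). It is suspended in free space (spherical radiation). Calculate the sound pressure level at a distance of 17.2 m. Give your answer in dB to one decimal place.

The power spreads over a sphere of area 4π·r², so L_p = L_w − 10·log₁₀(4π·r²).
4π·r² = 3718 m², 10·log₁₀ of that is 35.703 dB.
L_p = 103.4 − 35.703 = 67.70 dB.

67.7 dB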